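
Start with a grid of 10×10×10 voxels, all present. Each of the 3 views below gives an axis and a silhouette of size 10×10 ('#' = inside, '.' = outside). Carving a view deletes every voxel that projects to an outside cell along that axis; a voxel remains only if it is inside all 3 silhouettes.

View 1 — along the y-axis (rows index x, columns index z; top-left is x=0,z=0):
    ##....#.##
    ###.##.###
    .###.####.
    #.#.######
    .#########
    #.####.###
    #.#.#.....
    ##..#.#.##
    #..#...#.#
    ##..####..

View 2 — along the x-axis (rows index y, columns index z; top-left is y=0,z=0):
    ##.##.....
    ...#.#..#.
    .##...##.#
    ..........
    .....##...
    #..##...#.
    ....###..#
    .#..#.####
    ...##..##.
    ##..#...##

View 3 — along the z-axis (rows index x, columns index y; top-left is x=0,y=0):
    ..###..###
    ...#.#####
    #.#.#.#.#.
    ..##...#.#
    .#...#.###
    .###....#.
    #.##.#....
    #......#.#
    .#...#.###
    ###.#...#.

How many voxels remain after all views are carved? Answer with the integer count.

start: 10×10×10 = 1000 voxels
[1] y-view keeps 64 columns → grid now 640
[2] x-view keeps 37 columns → grid now 238
[3] z-view keeps 47 columns → grid now 126

remaining voxels: 126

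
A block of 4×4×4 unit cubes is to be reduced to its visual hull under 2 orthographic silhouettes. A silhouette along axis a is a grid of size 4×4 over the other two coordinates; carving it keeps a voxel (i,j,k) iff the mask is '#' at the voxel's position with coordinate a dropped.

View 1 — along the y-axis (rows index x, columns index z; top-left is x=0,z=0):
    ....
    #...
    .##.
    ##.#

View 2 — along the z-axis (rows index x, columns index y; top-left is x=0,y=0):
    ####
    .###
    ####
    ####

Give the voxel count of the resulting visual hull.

start: 4×4×4 = 64 voxels
carve view 1 (along y, XZ-mask fill 6/16): 24 voxels remain
carve view 2 (along z, XY-mask fill 15/16): 23 voxels remain

voxel count = 23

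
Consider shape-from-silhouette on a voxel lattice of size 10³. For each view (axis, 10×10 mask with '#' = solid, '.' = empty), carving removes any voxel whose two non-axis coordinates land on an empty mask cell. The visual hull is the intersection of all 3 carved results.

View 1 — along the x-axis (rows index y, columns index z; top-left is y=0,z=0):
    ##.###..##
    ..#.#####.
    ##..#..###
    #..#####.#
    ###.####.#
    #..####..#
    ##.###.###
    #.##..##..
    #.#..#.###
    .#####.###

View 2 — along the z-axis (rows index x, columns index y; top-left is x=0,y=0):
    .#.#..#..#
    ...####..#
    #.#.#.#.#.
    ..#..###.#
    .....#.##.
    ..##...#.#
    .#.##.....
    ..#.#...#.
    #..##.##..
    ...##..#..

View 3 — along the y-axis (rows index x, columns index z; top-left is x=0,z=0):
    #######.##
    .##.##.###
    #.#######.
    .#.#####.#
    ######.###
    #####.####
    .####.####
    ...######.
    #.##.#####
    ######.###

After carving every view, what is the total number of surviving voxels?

voxel count = 211

full grid |V| = 1000
[1] x-view keeps 67 columns → grid now 670
[2] z-view keeps 40 columns → grid now 273
[3] y-view keeps 80 columns → grid now 211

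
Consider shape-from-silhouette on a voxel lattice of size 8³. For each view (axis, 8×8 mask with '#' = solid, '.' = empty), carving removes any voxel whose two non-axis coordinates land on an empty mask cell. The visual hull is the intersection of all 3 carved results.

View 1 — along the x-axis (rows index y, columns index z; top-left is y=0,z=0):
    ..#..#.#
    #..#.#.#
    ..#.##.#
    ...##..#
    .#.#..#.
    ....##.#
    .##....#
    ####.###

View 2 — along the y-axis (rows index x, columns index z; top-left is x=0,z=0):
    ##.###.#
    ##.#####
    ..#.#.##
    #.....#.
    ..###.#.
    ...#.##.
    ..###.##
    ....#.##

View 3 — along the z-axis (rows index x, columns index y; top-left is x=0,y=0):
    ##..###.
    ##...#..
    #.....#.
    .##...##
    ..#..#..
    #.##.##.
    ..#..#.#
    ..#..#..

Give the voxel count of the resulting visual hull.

initial block: 8^3 = 512
after view 1 [x-axis, 30 of 64 cells solid] → remaining = 240
after view 2 [y-axis, 34 of 64 cells solid] → remaining = 126
after view 3 [z-axis, 26 of 64 cells solid] → remaining = 49

|visual hull| = 49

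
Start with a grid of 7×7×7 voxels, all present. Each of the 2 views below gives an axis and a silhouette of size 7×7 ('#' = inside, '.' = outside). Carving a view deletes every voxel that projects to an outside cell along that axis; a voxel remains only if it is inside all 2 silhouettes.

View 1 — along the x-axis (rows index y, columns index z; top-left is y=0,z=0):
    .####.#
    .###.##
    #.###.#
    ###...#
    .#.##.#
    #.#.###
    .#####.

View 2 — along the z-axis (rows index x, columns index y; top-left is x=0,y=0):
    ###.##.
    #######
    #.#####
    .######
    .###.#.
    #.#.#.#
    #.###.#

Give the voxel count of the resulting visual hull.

start: 7×7×7 = 343 voxels
carve view 1 (along x, YZ-mask fill 33/49): 231 voxels remain
carve view 2 (along z, XY-mask fill 37/49): 174 voxels remain

voxel count = 174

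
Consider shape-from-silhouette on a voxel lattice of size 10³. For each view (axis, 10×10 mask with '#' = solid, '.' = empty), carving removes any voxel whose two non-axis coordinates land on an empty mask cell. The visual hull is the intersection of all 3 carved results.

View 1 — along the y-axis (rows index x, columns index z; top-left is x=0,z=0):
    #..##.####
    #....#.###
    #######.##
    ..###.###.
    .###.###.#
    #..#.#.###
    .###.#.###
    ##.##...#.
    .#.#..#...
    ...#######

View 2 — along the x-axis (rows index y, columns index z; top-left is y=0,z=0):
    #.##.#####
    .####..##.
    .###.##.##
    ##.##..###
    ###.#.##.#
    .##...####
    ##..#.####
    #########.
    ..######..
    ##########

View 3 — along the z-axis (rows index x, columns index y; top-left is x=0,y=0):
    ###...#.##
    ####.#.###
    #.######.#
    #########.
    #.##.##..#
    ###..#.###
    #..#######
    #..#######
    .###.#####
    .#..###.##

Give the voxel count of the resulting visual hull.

|visual hull| = 334

before carving: 1000 voxels (10×10×10)
  1. axis=1 (XZ plane), |mask|=62  ⇒  voxels=620
  2. axis=0 (YZ plane), |mask|=73  ⇒  voxels=454
  3. axis=2 (XY plane), |mask|=74  ⇒  voxels=334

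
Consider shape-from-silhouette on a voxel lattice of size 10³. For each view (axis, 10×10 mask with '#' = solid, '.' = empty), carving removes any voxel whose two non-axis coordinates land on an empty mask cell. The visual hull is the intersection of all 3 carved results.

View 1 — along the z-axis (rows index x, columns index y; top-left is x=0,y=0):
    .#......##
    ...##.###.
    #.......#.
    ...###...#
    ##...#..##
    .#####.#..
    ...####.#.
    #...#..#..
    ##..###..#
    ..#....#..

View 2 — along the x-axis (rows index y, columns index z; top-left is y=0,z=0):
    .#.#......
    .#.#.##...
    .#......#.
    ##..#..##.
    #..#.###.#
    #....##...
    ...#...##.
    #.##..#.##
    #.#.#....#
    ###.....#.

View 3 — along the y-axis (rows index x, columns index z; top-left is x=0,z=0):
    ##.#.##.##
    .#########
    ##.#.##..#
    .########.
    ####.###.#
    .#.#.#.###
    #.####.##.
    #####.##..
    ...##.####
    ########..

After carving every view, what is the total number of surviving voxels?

start: 10×10×10 = 1000 voxels
  1. axis=2 (XY plane), |mask|=41  ⇒  voxels=410
  2. axis=0 (YZ plane), |mask|=39  ⇒  voxels=168
  3. axis=1 (XZ plane), |mask|=72  ⇒  voxels=120

voxel count = 120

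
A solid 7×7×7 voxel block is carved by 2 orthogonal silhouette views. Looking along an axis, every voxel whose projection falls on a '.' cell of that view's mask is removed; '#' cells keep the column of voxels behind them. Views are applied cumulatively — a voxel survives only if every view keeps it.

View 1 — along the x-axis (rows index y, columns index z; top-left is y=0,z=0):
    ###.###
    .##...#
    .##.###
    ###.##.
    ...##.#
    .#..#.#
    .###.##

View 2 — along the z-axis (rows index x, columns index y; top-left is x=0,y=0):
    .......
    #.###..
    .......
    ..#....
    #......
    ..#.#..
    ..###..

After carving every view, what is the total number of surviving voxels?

remaining voxels: 51

before carving: 343 voxels (7×7×7)
V1 x: intersect with YZ mask (30 set) -- 210 left
V2 z: intersect with XY mask (11 set) -- 51 left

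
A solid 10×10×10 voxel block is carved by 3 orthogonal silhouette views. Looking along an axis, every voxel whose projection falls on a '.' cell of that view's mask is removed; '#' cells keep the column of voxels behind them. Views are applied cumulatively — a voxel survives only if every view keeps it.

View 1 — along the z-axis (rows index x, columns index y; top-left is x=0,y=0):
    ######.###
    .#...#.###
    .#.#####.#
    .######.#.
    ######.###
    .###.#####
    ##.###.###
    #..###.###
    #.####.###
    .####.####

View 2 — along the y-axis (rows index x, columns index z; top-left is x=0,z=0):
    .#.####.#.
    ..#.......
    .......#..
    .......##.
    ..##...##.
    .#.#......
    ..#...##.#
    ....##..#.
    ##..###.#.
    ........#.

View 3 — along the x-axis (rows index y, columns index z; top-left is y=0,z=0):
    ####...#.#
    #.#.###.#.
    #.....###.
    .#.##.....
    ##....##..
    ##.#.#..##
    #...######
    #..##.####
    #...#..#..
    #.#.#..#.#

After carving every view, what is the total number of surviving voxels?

full grid |V| = 1000
  1. axis=2 (XY plane), |mask|=76  ⇒  voxels=760
  2. axis=1 (XZ plane), |mask|=30  ⇒  voxels=241
  3. axis=0 (YZ plane), |mask|=51  ⇒  voxels=107

|visual hull| = 107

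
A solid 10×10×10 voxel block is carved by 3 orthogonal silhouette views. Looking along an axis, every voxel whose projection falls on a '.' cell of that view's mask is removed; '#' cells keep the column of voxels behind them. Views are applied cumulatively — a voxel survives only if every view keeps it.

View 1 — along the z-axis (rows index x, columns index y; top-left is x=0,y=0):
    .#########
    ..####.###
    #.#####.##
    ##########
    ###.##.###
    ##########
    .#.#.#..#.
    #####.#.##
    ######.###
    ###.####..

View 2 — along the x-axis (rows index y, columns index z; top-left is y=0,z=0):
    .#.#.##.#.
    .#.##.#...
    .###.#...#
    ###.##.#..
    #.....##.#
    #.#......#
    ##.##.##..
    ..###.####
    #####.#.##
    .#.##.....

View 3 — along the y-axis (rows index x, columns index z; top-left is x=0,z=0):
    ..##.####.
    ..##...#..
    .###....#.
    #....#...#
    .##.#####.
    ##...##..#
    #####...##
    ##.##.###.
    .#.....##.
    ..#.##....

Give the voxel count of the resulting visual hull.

voxel count = 186

start: 10×10×10 = 1000 voxels
[1] z-view keeps 80 columns → grid now 800
[2] x-view keeps 51 columns → grid now 404
[3] y-view keeps 48 columns → grid now 186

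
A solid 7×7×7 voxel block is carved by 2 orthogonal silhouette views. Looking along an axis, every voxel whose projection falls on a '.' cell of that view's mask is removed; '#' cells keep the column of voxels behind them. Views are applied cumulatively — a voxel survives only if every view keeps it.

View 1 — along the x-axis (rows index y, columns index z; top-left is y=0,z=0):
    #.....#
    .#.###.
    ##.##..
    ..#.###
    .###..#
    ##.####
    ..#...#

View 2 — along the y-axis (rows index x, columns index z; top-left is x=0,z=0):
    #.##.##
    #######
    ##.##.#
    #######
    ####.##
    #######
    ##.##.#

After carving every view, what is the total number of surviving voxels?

remaining voxels: 158

initial block: 7^3 = 343
carve view 1 (along x, YZ-mask fill 26/49): 182 voxels remain
carve view 2 (along y, XZ-mask fill 42/49): 158 voxels remain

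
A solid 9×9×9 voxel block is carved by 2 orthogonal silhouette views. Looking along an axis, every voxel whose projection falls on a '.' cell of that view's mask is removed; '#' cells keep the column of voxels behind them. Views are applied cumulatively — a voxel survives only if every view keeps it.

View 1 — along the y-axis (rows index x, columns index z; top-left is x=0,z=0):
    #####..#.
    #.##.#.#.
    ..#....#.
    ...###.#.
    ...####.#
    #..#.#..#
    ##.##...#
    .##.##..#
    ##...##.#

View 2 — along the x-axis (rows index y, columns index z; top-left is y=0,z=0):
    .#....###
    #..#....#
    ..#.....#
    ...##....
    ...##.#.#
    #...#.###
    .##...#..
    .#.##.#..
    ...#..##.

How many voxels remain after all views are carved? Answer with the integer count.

initial block: 9^3 = 729
after view 1 [y-axis, 41 of 81 cells solid] → remaining = 369
after view 2 [x-axis, 30 of 81 cells solid] → remaining = 129

voxel count = 129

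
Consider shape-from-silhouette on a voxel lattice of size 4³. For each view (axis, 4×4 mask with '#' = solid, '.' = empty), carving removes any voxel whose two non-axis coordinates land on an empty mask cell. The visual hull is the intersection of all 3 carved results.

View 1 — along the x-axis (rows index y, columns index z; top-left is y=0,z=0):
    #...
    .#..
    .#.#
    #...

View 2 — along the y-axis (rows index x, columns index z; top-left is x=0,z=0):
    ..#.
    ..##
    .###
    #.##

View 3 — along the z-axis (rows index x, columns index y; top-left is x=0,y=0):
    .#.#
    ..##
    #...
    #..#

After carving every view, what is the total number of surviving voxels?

voxel count = 3

full grid |V| = 64
  1. axis=0 (YZ plane), |mask|=5  ⇒  voxels=20
  2. axis=1 (XZ plane), |mask|=9  ⇒  voxels=7
  3. axis=2 (XY plane), |mask|=7  ⇒  voxels=3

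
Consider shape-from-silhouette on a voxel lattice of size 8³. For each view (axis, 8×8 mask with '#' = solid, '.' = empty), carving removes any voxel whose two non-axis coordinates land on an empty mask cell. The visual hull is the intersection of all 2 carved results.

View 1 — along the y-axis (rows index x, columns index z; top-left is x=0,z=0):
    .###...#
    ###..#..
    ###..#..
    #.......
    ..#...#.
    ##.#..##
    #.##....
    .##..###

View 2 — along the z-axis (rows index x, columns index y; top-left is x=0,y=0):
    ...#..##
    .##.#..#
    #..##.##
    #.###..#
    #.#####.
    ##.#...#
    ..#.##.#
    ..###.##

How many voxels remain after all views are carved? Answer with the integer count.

|visual hull| = 122

initial block: 8^3 = 512
step 1: project along y, AND mask (28/64) → |grid| = 224
step 2: project along z, AND mask (36/64) → |grid| = 122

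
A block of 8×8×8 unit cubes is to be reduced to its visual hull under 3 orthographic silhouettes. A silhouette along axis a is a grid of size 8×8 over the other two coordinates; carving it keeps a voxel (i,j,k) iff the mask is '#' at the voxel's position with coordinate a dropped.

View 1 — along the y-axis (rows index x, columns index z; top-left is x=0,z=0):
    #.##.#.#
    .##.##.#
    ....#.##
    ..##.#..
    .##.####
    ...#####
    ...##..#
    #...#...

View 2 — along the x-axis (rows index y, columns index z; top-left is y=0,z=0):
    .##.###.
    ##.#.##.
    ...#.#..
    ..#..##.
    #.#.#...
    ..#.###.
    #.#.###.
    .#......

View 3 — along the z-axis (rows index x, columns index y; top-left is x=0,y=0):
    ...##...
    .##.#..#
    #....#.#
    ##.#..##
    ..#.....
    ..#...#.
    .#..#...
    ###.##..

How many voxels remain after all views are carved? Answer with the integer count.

before carving: 512 voxels (8×8×8)
[1] y-view keeps 32 columns → grid now 256
[2] x-view keeps 28 columns → grid now 109
[3] z-view keeps 24 columns → grid now 35

remaining voxels: 35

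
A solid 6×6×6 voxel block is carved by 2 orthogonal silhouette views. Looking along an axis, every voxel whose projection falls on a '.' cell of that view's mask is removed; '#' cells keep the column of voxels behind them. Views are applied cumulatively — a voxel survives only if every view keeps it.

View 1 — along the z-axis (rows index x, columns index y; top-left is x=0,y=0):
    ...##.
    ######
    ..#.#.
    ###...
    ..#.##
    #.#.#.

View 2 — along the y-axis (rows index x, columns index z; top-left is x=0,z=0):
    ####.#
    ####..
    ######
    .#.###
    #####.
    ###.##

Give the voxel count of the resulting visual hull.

remaining voxels: 88

before carving: 216 voxels (6×6×6)
[1] z-view keeps 19 columns → grid now 114
[2] y-view keeps 29 columns → grid now 88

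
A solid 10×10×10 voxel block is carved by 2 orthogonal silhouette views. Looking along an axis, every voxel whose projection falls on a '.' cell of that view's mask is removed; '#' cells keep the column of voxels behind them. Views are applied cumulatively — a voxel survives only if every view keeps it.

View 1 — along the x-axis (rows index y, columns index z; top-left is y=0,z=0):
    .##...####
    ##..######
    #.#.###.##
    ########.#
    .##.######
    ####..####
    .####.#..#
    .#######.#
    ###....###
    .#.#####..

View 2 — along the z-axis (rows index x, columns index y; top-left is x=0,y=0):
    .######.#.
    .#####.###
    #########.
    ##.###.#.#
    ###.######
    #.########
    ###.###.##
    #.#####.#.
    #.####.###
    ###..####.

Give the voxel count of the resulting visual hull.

|visual hull| = 570

start: 10×10×10 = 1000 voxels
V1 x: intersect with YZ mask (72 set) -- 720 left
V2 z: intersect with XY mask (79 set) -- 570 left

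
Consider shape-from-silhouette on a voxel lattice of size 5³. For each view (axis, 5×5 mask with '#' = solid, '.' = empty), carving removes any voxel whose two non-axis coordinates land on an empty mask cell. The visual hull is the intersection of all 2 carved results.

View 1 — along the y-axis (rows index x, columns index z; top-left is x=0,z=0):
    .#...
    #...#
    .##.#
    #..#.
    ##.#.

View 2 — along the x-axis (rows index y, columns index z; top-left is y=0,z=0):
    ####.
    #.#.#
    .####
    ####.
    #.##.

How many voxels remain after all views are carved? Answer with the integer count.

voxel count = 38

full grid |V| = 125
  1. axis=1 (XZ plane), |mask|=11  ⇒  voxels=55
  2. axis=0 (YZ plane), |mask|=18  ⇒  voxels=38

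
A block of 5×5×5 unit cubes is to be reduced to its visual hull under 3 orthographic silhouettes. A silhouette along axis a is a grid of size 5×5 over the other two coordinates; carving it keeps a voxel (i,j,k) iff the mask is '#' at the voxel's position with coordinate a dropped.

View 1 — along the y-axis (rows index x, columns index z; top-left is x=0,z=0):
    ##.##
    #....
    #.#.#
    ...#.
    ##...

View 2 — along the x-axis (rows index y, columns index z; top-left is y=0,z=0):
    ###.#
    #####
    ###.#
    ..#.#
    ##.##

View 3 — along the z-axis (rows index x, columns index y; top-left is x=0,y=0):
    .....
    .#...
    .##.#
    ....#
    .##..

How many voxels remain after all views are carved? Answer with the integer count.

|visual hull| = 14

before carving: 125 voxels (5×5×5)
[1] y-view keeps 11 columns → grid now 55
[2] x-view keeps 19 columns → grid now 42
[3] z-view keeps 7 columns → grid now 14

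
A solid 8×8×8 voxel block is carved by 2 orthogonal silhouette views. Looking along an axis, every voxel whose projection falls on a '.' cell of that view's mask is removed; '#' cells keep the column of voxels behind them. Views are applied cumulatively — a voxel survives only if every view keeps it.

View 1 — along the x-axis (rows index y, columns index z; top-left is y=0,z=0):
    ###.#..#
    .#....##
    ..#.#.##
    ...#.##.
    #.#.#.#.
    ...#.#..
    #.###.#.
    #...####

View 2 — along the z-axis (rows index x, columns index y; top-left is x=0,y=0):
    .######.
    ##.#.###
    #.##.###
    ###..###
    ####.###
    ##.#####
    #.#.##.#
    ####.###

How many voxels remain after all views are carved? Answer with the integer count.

|visual hull| = 193

before carving: 512 voxels (8×8×8)
carve view 1 (along x, YZ-mask fill 31/64): 248 voxels remain
carve view 2 (along z, XY-mask fill 50/64): 193 voxels remain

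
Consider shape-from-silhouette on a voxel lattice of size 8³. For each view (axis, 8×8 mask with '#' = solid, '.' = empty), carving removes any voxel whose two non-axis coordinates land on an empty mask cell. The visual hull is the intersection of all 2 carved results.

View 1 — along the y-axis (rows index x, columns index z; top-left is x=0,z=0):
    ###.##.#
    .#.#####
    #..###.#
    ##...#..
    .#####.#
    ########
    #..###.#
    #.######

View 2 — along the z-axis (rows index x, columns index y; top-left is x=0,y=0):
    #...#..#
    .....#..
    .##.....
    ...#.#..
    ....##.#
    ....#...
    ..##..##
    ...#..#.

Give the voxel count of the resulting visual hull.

full grid |V| = 512
step 1: project along y, AND mask (46/64) → |grid| = 368
step 2: project along z, AND mask (18/64) → |grid| = 100

voxel count = 100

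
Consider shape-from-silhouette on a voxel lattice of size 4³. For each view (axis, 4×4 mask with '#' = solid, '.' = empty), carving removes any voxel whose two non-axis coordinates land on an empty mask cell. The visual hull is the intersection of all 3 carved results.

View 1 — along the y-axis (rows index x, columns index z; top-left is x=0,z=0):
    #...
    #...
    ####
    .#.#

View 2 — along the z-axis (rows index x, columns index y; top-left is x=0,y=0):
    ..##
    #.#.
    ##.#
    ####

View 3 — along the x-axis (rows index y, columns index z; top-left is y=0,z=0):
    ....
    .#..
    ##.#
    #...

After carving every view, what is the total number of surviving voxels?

initial block: 4^3 = 64
after view 1 [y-axis, 8 of 16 cells solid] → remaining = 32
after view 2 [z-axis, 11 of 16 cells solid] → remaining = 24
after view 3 [x-axis, 5 of 16 cells solid] → remaining = 8

|visual hull| = 8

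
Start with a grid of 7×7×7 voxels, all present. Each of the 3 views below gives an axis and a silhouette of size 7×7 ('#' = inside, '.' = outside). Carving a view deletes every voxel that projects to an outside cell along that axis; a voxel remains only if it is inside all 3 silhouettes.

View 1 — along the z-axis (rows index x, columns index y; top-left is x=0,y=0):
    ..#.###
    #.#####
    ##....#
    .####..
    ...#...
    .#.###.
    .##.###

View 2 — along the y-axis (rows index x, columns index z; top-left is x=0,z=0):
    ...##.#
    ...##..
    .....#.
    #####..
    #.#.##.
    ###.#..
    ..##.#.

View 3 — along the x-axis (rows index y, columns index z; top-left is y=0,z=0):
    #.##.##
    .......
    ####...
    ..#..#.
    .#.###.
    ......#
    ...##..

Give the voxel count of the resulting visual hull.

start: 7×7×7 = 343 voxels
V1 z: intersect with XY mask (27 set) -- 189 left
V2 y: intersect with XZ mask (22 set) -- 82 left
V3 x: intersect with YZ mask (18 set) -- 31 left

|visual hull| = 31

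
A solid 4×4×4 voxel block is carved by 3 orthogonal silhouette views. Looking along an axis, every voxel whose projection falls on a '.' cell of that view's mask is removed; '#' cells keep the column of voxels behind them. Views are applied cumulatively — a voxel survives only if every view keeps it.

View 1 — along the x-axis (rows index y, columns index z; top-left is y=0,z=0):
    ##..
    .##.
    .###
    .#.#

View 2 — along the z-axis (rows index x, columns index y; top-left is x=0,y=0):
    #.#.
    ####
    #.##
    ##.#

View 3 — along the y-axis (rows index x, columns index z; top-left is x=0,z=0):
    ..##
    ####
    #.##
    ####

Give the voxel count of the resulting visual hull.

before carving: 64 voxels (4×4×4)
carve view 1 (along x, YZ-mask fill 9/16): 36 voxels remain
carve view 2 (along z, XY-mask fill 12/16): 27 voxels remain
carve view 3 (along y, XZ-mask fill 13/16): 21 voxels remain

voxel count = 21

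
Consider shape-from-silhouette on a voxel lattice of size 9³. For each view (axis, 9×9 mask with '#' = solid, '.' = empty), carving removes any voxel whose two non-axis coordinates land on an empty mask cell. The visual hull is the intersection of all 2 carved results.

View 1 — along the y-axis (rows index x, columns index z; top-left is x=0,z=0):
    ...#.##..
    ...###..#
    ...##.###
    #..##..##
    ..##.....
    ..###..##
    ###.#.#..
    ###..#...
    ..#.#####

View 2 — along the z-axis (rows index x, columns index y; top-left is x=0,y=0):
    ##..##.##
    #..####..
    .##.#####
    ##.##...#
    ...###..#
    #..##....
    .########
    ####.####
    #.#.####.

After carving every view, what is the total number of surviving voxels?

full grid |V| = 729
[1] y-view keeps 39 columns → grid now 351
[2] z-view keeps 52 columns → grid now 229

voxel count = 229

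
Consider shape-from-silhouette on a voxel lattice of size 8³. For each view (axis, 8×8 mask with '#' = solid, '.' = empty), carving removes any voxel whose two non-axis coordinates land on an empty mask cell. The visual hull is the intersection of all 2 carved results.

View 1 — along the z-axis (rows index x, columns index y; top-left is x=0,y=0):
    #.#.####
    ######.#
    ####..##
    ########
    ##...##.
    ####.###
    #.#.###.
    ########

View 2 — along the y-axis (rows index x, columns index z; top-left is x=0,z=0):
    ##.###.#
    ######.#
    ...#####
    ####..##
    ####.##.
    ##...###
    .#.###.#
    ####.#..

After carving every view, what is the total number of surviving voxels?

before carving: 512 voxels (8×8×8)
V1 z: intersect with XY mask (51 set) -- 408 left
V2 y: intersect with XZ mask (45 set) -- 287 left

287 voxels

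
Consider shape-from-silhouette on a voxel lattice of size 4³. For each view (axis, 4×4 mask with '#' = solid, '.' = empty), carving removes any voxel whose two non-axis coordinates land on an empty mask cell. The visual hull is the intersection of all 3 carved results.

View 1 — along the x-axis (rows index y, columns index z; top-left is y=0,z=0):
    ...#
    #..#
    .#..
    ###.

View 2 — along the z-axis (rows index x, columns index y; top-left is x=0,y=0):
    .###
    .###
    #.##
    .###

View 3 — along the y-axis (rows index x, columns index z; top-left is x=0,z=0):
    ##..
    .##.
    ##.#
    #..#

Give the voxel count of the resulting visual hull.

14 voxels

full grid |V| = 64
carve view 1 (along x, YZ-mask fill 7/16): 28 voxels remain
carve view 2 (along z, XY-mask fill 12/16): 23 voxels remain
carve view 3 (along y, XZ-mask fill 9/16): 14 voxels remain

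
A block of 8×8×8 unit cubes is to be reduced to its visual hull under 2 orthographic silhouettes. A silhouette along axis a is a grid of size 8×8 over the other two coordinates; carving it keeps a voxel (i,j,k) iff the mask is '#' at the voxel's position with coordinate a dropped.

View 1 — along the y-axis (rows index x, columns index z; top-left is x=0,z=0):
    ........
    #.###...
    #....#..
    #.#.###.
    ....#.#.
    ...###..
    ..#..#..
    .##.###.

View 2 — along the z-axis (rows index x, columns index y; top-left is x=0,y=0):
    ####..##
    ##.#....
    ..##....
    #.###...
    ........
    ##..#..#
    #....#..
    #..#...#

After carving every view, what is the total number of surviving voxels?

initial block: 8^3 = 512
carve view 1 (along y, XZ-mask fill 23/64): 184 voxels remain
carve view 2 (along z, XY-mask fill 24/64): 67 voxels remain

67 voxels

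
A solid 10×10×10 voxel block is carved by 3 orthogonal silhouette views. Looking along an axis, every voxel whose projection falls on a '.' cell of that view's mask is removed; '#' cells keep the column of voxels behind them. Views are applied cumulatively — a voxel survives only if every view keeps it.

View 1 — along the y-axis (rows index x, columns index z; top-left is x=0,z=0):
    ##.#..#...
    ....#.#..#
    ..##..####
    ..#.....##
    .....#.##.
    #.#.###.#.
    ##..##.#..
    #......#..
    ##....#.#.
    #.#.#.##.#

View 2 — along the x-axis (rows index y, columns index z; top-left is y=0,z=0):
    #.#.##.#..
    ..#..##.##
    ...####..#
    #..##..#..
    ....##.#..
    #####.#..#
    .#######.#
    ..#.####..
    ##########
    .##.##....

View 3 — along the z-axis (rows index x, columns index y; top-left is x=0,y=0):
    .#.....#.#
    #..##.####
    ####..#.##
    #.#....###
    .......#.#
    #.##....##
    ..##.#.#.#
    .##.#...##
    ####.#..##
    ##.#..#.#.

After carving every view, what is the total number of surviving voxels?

before carving: 1000 voxels (10×10×10)
  1. axis=1 (XZ plane), |mask|=42  ⇒  voxels=420
  2. axis=0 (YZ plane), |mask|=56  ⇒  voxels=230
  3. axis=2 (XY plane), |mask|=51  ⇒  voxels=117

117 voxels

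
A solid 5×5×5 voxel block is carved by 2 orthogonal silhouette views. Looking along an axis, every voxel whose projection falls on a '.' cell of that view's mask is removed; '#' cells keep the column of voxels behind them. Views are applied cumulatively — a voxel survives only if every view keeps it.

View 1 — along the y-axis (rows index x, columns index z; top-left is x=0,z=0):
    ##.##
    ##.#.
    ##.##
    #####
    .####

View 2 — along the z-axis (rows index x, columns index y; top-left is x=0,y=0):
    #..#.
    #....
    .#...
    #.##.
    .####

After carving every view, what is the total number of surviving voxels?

remaining voxels: 46

before carving: 125 voxels (5×5×5)
after view 1 [y-axis, 20 of 25 cells solid] → remaining = 100
after view 2 [z-axis, 11 of 25 cells solid] → remaining = 46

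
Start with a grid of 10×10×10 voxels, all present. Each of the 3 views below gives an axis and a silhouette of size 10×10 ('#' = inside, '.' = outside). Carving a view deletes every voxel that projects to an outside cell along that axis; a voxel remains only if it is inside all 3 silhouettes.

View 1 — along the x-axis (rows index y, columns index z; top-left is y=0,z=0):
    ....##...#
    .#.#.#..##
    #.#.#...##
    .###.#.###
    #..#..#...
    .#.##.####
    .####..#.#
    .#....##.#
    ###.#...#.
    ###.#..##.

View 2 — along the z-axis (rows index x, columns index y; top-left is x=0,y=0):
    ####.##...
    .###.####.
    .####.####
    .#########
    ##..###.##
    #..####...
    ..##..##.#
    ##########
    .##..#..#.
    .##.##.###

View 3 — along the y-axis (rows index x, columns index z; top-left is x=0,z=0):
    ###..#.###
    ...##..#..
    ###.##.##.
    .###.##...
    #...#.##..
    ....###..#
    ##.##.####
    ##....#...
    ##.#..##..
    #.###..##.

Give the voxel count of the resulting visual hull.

180 voxels

full grid |V| = 1000
step 1: project along x, AND mask (51/100) → |grid| = 510
step 2: project along z, AND mask (68/100) → |grid| = 358
step 3: project along y, AND mask (52/100) → |grid| = 180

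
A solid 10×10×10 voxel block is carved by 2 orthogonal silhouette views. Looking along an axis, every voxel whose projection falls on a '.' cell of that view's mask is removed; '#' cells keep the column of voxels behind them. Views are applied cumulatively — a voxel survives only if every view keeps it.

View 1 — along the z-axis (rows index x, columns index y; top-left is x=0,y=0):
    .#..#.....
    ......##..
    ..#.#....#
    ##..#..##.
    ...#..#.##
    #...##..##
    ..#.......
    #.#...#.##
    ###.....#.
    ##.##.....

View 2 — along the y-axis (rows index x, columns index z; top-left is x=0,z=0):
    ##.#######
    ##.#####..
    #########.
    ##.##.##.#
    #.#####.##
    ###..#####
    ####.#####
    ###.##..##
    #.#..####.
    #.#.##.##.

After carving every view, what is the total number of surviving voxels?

initial block: 10^3 = 1000
step 1: project along z, AND mask (35/100) → |grid| = 350
step 2: project along y, AND mask (76/100) → |grid| = 258

voxel count = 258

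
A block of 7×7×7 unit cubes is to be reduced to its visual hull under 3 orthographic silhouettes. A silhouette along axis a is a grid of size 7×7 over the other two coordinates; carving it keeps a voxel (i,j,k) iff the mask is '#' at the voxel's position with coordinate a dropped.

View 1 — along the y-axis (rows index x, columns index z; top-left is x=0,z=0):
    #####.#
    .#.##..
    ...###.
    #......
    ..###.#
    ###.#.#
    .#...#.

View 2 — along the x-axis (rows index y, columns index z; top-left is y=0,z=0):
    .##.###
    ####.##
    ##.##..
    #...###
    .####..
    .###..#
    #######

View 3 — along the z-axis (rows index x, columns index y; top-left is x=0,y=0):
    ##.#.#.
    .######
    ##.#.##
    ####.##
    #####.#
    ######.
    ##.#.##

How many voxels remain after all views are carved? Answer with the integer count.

89 voxels

before carving: 343 voxels (7×7×7)
V1 y: intersect with XZ mask (24 set) -- 168 left
V2 x: intersect with YZ mask (34 set) -- 119 left
V3 z: intersect with XY mask (38 set) -- 89 left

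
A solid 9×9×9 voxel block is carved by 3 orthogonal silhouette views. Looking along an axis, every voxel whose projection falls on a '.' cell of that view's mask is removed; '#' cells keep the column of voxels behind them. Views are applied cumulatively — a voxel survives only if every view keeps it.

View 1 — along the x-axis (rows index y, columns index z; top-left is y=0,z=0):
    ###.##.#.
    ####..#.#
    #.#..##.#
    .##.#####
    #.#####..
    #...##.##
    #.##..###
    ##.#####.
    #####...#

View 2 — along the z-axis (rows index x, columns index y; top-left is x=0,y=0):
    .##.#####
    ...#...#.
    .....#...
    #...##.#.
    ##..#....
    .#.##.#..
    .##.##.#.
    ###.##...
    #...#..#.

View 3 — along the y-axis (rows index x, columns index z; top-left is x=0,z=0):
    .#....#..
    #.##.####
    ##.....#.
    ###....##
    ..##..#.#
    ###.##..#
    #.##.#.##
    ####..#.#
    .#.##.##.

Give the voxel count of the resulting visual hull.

start: 9×9×9 = 729 voxels
[1] x-view keeps 54 columns → grid now 486
[2] z-view keeps 34 columns → grid now 203
[3] y-view keeps 44 columns → grid now 106

|visual hull| = 106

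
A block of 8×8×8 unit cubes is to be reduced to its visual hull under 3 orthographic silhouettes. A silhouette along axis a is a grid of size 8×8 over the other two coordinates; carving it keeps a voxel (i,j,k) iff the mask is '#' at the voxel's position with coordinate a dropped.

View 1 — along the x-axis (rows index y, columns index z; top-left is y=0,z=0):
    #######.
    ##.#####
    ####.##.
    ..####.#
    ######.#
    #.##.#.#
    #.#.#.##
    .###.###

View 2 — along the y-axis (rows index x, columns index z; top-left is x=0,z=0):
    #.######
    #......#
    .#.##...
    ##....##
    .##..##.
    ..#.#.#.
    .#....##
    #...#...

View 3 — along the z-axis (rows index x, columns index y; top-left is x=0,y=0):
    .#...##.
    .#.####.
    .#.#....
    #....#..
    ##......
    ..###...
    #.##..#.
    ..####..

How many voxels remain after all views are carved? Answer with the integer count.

initial block: 8^3 = 512
[1] x-view keeps 48 columns → grid now 384
[2] y-view keeps 28 columns → grid now 162
[3] z-view keeps 25 columns → grid now 60

|visual hull| = 60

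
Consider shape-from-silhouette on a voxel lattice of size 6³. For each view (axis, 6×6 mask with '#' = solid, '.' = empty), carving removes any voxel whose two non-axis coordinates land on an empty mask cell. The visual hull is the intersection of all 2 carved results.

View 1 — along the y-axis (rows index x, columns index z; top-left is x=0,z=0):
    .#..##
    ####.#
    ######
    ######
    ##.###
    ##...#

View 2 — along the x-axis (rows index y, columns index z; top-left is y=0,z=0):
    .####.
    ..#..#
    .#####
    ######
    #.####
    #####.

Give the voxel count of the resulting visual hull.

|visual hull| = 121

full grid |V| = 216
step 1: project along y, AND mask (28/36) → |grid| = 168
step 2: project along x, AND mask (27/36) → |grid| = 121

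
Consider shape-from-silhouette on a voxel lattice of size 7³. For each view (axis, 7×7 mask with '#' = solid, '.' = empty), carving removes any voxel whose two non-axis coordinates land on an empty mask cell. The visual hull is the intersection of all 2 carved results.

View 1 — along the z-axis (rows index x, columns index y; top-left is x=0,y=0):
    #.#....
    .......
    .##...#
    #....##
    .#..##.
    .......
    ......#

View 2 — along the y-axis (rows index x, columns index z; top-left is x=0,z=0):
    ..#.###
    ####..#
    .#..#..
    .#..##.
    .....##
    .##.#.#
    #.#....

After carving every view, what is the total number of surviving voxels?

31 voxels

before carving: 343 voxels (7×7×7)
carve view 1 (along z, XY-mask fill 12/49): 84 voxels remain
carve view 2 (along y, XZ-mask fill 22/49): 31 voxels remain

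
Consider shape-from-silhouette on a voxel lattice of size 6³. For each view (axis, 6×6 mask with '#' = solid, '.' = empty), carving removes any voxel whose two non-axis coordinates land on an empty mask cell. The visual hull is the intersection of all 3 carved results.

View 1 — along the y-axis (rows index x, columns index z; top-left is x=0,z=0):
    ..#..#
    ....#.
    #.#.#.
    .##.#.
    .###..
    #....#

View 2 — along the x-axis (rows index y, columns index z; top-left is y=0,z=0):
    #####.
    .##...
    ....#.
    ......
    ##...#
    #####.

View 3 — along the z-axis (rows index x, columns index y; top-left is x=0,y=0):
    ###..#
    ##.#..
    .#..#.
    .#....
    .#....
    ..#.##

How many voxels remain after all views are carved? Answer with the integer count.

voxel count = 13

initial block: 6^3 = 216
carve view 1 (along y, XZ-mask fill 14/36): 84 voxels remain
carve view 2 (along x, YZ-mask fill 16/36): 39 voxels remain
carve view 3 (along z, XY-mask fill 14/36): 13 voxels remain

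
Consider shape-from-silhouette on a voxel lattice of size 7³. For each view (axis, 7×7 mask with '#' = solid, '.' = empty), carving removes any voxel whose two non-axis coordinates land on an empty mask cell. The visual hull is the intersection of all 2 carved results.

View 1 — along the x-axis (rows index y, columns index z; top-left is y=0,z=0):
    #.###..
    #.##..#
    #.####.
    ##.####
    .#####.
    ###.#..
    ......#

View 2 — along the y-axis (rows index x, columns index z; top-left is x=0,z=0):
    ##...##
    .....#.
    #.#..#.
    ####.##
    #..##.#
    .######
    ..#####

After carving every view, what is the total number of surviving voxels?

before carving: 343 voxels (7×7×7)
[1] x-view keeps 29 columns → grid now 203
[2] y-view keeps 29 columns → grid now 117

|visual hull| = 117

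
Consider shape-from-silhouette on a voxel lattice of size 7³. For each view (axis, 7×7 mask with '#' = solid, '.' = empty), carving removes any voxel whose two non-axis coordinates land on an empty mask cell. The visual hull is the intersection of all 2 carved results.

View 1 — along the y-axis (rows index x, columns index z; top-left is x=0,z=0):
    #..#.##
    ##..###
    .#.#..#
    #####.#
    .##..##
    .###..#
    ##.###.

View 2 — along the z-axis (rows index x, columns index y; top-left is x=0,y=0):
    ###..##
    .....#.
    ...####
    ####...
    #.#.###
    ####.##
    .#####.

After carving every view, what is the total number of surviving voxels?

full grid |V| = 343
after view 1 [y-axis, 31 of 49 cells solid] → remaining = 217
after view 2 [z-axis, 30 of 49 cells solid] → remaining = 130

remaining voxels: 130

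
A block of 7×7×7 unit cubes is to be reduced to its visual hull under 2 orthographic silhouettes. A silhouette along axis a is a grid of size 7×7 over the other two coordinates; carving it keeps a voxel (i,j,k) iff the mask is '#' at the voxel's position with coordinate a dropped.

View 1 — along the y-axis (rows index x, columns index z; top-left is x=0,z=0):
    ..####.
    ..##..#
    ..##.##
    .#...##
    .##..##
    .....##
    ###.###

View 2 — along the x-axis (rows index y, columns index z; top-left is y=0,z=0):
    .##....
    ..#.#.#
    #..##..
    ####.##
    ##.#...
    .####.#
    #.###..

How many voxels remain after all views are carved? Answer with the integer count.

initial block: 7^3 = 343
carve view 1 (along y, XZ-mask fill 26/49): 182 voxels remain
carve view 2 (along x, YZ-mask fill 26/49): 88 voxels remain

voxel count = 88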